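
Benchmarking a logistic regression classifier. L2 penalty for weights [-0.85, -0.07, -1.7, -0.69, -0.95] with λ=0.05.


‖w‖₂² = (-0.85)² + (-0.07)² + (-1.7)² + (-0.69)² + (-0.95)²
     = 0.7225 + 0.0049 + 2.89 + 0.4761 + 0.9025
     = 4.996
λ·‖w‖₂² = 0.05·4.996 = 0.2498

0.2498


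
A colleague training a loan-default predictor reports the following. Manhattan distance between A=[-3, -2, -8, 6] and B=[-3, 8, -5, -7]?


d = |-3+ 3| + |-2-8| + |-8+ 5| + |6+ 7|
  = 0 + 10 + 3 + 13
  = 26

26


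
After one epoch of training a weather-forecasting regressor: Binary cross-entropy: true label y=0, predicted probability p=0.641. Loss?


BCE = -[y·ln(p) + (1-y)·ln(1-p)]
= -0 - 1·ln(1-0.641)
= -ln(0.359) = 1.0244

1.0244


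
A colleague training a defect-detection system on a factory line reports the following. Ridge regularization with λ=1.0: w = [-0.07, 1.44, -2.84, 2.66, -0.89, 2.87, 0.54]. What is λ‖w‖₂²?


‖w‖₂² = (-0.07)² + (1.44)² + (-2.84)² + (2.66)² + (-0.89)² + (2.87)² + (0.54)²
     = 0.0049 + 2.0736 + 8.0656 + 7.0756 + 0.7921 + 8.2369 + 0.2916
     = 26.5403
λ·‖w‖₂² = 1.0·26.5403 = 26.5403

26.5403


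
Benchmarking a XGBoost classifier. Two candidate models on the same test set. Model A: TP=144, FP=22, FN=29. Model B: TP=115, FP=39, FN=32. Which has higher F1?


Model A: P=144/166=0.8675, R=144/173=0.8324, F1=2PR/(P+R)=2TP/(2TP+FP+FN)=288/339=0.8496
Model B: P=115/154=0.7468, R=115/147=0.7823, F1=2PR/(P+R)=2TP/(2TP+FP+FN)=230/301=0.7641
0.8496 > 0.7641 → Model A

Model A


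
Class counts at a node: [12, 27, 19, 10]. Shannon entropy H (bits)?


Probabilities: [12/68, 27/68, 19/68, 10/68] ≈ [0.1765, 0.3971, 0.2794, 0.1471]
H = -((12/68)·log₂(12/68) + (27/68)·log₂(27/68) + (19/68)·log₂(19/68) + (10/68)·log₂(10/68))
  = 1.8914 bits

1.8914 bits


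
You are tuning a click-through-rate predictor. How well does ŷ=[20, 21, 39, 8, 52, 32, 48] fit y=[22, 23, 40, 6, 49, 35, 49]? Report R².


ȳ = 32
SS_res = Σ(y-ŷ)² = 32
SS_tot = Σ(y-ȳ)² = 1508
R² = 1 - SS_res/SS_tot = 1 - 0.0212 = 0.9788

0.9788


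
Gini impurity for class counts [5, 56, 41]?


Probabilities: [5/102, 56/102, 41/102] ≈ [0.049, 0.549, 0.402]
Σpᵢ² = (25 + 3136 + 1681)/102² = 4842/10404
Gini = 1 - Σpᵢ² = 1 - 4842/10404 = 0.5346

0.5346


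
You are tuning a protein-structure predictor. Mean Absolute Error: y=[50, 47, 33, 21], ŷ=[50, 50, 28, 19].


Absolute errors: |50-50|=0, |47-50|=3, |33-28|=5, |21-19|=2
Sum = 10
MAE = 10/4 = 5/2

5/2


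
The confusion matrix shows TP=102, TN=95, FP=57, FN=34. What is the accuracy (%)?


Accuracy = (TP+TN)/(TP+TN+FP+FN)
= (102+95)/(288)
= 197/288 = 68.4%

68.4%


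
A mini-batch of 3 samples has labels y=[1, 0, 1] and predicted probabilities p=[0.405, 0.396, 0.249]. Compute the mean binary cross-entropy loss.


L[0] = -ln(0.405) = 0.9039
L[1] = -ln(1-0.396) = -ln(0.604) = 0.5042
L[2] = -ln(0.249) = 1.3903
mean = (0.9039 + 0.5042 + 1.3903)/3 = 0.9328

0.9328


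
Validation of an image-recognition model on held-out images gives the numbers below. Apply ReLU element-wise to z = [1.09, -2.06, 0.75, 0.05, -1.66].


ReLU(1.09) = max(0, 1.09) = 1.09
ReLU(-2.06) = max(0, -2.06) = 0.0
ReLU(0.75) = max(0, 0.75) = 0.75
ReLU(0.05) = max(0, 0.05) = 0.05
ReLU(-1.66) = max(0, -1.66) = 0.0
result = [1.09, 0.0, 0.75, 0.05, 0.0]

[1.09, 0.0, 0.75, 0.05, 0.0]


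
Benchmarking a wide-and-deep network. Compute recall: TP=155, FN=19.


Recall = TP/(TP+FN)
= 155/(155+19)
= 155/174 = 89.08%

89.08%


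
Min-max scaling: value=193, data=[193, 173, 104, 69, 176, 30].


min=30, max=193
(193-30)/(193-30) = 163/163 = 1.0

1.0


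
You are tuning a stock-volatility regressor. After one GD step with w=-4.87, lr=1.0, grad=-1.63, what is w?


w_new = w - α·∇
= -4.87 - 1.0·-1.63
= -4.87 + 1.63
= -3.24

-3.24


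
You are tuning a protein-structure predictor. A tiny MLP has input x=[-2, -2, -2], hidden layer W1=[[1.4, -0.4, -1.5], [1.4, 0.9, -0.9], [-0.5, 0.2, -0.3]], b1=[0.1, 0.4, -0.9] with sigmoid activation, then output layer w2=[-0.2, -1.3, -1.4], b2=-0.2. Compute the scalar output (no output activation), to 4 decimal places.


z1[0] = (1.4)·(-2) + (-0.4)·(-2) + (-1.5)·(-2) + 0.1 = 1.1
z1[1] = (1.4)·(-2) + (0.9)·(-2) + (-0.9)·(-2) + 0.4 = -2.4
z1[2] = (-0.5)·(-2) + (0.2)·(-2) + (-0.3)·(-2) - 0.9 = 0.3
h = sigmoid(z1) = [0.7503, 0.0832, 0.5744]
output = (-0.2)·(0.7503) + (-1.3)·(0.0832) + (-1.4)·(0.5744) - 0.2 = -1.2624

-1.2624


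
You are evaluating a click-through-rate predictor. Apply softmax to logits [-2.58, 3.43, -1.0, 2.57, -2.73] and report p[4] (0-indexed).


Exponentials: e^-2.58=0.0758, e^3.43=30.8766, e^-1.0=0.3679, e^2.57=13.0658, e^-2.73=0.0652
Sum = 44.4513
Softmax = [0.0017, 0.6946, 0.0083, 0.2939, 0.0015]
p[4] = 0.0652/44.4513 = 0.0015

0.0015


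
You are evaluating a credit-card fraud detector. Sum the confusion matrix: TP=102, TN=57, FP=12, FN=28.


Total = TP + TN + FP + FN
= 102 + 57 + 12 + 28
= 199
(Predicted positive: 114, predicted negative: 85)

199


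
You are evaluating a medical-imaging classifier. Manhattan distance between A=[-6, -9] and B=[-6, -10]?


d = |-6+ 6| + |-9+ 10|
  = 0 + 1
  = 1

1


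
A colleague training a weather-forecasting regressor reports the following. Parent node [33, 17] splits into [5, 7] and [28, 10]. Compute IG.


Parent = [33, 17], H_parent = 0.9248
H_left = 0.9799 (n=12), H_right = 0.8315 (n=38)
H_children = (12/50)·0.9799 + (38/50)·0.8315 = 0.8671
IG = 0.9248 - 0.8671 = 0.0577

0.0577


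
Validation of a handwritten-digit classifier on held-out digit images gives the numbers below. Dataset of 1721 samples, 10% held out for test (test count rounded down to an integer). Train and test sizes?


Test = ⌊1721·10/100⌋ = 172
Train = 1721 - 172 = 1549

Train: 1549, Test: 172


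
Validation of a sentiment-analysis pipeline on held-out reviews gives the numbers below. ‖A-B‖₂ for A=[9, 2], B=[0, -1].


d = √((9-0)² + (2+ 1)²)
  = √(81 + 9)
  = √90 = 9.4868

9.4868


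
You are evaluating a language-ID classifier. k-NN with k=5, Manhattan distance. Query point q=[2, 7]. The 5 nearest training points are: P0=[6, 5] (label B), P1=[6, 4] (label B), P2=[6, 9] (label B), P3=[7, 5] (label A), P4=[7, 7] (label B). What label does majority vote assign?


d(q,P0) = 6  (label B)
d(q,P1) = 7  (label B)
d(q,P2) = 6  (label B)
d(q,P3) = 7  (label A)
d(q,P4) = 5  (label B)
Votes: A=1, B=4
Majority → B

B


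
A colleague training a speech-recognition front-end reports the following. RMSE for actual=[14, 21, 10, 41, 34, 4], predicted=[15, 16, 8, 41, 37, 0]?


MSE = 55/6 = 9.1667
RMSE = √(55/6) = 3.0277

3.0277


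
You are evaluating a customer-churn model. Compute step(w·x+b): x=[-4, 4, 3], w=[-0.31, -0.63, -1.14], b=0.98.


z = (-4)·(-0.31) + (4)·(-0.63) + (3)·(-1.14) + 0.98
  = -3.72
step(z) = 0 (z<0)

0


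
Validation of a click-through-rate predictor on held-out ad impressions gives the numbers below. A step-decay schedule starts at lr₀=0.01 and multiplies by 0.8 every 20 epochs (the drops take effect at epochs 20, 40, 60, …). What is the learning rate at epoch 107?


n_drops = ⌊107/20⌋ = 5
lr = 0.01·0.8^5 = 0.01·0.32768 = 0.0032768

0.0032768


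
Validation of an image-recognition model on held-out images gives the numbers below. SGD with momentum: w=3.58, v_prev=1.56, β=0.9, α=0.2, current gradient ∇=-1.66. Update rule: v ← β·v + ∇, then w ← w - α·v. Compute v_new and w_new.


v_new = 0.9·1.56 - 1.66 = 1.404 - 1.66 = -0.256
w_new = 3.58 - 0.2·-0.256 = 3.58 + 0.0512 = 3.6312

v_new=-0.256, w_new=3.6312


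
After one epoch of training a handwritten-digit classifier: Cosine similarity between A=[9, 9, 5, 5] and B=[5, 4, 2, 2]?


A·B = 9·5 + 9·4 + 5·2 + 5·2 = 101
‖A‖ = √212 = 14.5602, ‖B‖ = √49 = 7
cos = 101/(√212·√49) = 101/√10388 = 0.991

0.991


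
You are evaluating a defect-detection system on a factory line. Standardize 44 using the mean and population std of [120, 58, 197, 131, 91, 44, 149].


μ = 112.8571, σ = 49.2731
z = (44 - 112.8571)/49.2731 = -1.3975

-1.3975


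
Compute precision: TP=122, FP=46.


Precision = TP/(TP+FP)
= 122/(122+46)
= 122/168 = 72.62%

72.62%


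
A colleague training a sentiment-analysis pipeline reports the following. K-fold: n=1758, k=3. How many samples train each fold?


Fold size = 1758/3 = 586
Training per fold = 1758 - 586 = 1172

1172


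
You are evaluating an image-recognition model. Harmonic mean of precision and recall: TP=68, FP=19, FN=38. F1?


Precision = 68/87 = 0.7816
Recall = 68/106 = 0.6415
F1 = 2·P·R/(P+R) = 2·TP/(2·TP+FP+FN) = 136/(136+19+38) = 136/193 = 0.7047

0.7047


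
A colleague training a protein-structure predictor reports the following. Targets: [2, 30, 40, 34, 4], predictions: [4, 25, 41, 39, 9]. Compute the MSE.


Squared errors: (2-4)²=4, (30-25)²=25, (40-41)²=1, (34-39)²=25, (4-9)²=25
Sum = 80
MSE = 80/5 = 16

16


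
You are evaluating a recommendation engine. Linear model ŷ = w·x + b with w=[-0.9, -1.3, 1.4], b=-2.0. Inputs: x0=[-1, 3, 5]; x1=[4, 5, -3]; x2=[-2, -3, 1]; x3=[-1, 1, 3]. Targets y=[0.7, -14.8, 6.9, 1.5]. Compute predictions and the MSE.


ŷ0 = (-0.9)·(-1) + (-1.3)·(3) + (1.4)·(5) - 2.0 = 2.0
ŷ1 = (-0.9)·(4) + (-1.3)·(5) + (1.4)·(-3) - 2.0 = -16.3
ŷ2 = (-0.9)·(-2) + (-1.3)·(-3) + (1.4)·(1) - 2.0 = 5.1
ŷ3 = (-0.9)·(-1) + (-1.3)·(1) + (1.4)·(3) - 2.0 = 1.8
errors² = [1.69, 2.25, 3.24, 0.09]
MSE = 7.2700/4 = 1.8175

1.8175


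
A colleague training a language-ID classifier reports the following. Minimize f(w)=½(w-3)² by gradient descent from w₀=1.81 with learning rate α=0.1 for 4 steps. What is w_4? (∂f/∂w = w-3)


step 1: grad = 1.81-3 = -1.19; w = 1.81 - 0.1·(-1.19) = 1.929
step 2: grad = 1.929-3 = -1.071; w = 1.929 - 0.1·(-1.071) = 2.0361
step 3: grad = 2.0361-3 = -0.9639; w = 2.0361 - 0.1·(-0.9639) = 2.13249
step 4: grad = 2.13249-3 = -0.86751; w = 2.13249 - 0.1·(-0.86751) = 2.219241

2.219241


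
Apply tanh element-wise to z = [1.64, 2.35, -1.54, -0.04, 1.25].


tanh(1.64) = 0.9275
tanh(2.35) = 0.982
tanh(-1.54) = -0.9121
tanh(-0.04) = -0.04
tanh(1.25) = 0.8483
result = [0.9275, 0.982, -0.9121, -0.04, 0.8483]

[0.9275, 0.982, -0.9121, -0.04, 0.8483]


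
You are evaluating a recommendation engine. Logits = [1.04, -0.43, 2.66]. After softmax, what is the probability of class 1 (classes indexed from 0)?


Exponentials: e^1.04=2.8292, e^-0.43=0.6505, e^2.66=14.2963
Sum = 17.776
Softmax = [0.1592, 0.0366, 0.8042]
p[1] = 0.6505/17.776 = 0.0366

0.0366


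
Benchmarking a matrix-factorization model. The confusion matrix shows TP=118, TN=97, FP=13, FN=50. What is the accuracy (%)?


Accuracy = (TP+TN)/(TP+TN+FP+FN)
= (118+97)/(278)
= 215/278 = 77.34%

77.34%


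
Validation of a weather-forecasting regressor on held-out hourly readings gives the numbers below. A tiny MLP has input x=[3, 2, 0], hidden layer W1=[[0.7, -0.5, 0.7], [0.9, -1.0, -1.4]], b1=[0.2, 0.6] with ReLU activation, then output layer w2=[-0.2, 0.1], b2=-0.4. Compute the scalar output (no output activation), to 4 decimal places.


z1[0] = (0.7)·(3) + (-0.5)·(2) + (0.7)·(0) + 0.2 = 1.3
z1[1] = (0.9)·(3) + (-1.0)·(2) + (-1.4)·(0) + 0.6 = 1.3
h = ReLU(z1) = [1.3, 1.3]
output = (-0.2)·(1.3) + (0.1)·(1.3) - 0.4 = -0.53

-0.53


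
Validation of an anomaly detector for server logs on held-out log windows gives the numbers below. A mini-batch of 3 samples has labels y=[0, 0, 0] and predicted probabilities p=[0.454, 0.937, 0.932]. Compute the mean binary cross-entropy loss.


L[0] = -ln(1-0.454) = -ln(0.546) = 0.6051
L[1] = -ln(1-0.937) = -ln(0.063) = 2.7646
L[2] = -ln(1-0.932) = -ln(0.068) = 2.6882
mean = (0.6051 + 2.7646 + 2.6882)/3 = 2.0193

2.0193


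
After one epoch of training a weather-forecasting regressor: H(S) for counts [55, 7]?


Probabilities: [55/62, 7/62] ≈ [0.8871, 0.1129]
H = -((55/62)·log₂(55/62) + (7/62)·log₂(7/62))
  = 0.5086 bits

0.5086 bits


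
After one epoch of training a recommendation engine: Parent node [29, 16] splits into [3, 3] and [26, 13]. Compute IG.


Parent = [29, 16], H_parent = 0.9389
H_left = 1 (n=6), H_right = 0.9183 (n=39)
H_children = (6/45)·1 + (39/45)·0.9183 = 0.9292
IG = 0.9389 - 0.9292 = 0.0097

0.0097


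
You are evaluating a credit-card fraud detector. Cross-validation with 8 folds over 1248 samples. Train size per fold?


Fold size = 1248/8 = 156
Training per fold = 1248 - 156 = 1092

1092


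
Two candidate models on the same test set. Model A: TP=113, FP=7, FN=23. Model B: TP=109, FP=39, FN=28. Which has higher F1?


Model A: P=113/120=0.9417, R=113/136=0.8309, F1=2PR/(P+R)=2TP/(2TP+FP+FN)=226/256=0.8828
Model B: P=109/148=0.7365, R=109/137=0.7956, F1=2PR/(P+R)=2TP/(2TP+FP+FN)=218/285=0.7649
0.8828 > 0.7649 → Model A

Model A


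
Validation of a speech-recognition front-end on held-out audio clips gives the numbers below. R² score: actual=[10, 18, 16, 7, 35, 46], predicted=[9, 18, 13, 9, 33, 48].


ȳ = 22
SS_res = Σ(y-ŷ)² = 22
SS_tot = Σ(y-ȳ)² = 1166
R² = 1 - SS_res/SS_tot = 1 - 0.0189 = 0.9811

0.9811


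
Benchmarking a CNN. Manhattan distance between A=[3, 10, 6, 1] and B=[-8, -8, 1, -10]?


d = |3+ 8| + |10+ 8| + |6-1| + |1+ 10|
  = 11 + 18 + 5 + 11
  = 45

45


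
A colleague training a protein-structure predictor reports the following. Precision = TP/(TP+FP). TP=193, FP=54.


Precision = TP/(TP+FP)
= 193/(193+54)
= 193/247 = 78.14%

78.14%


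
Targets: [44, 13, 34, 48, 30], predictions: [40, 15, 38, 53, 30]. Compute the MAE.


Absolute errors: |44-40|=4, |13-15|=2, |34-38|=4, |48-53|=5, |30-30|=0
Sum = 15
MAE = 15/5 = 3

3


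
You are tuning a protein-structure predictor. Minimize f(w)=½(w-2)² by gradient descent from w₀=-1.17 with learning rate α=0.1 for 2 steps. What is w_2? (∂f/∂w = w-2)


step 1: grad = -1.17-2 = -3.17; w = -1.17 - 0.1·(-3.17) = -0.853
step 2: grad = -0.853-2 = -2.853; w = -0.853 - 0.1·(-2.853) = -0.5677

-0.5677


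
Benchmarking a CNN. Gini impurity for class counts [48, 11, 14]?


Probabilities: [48/73, 11/73, 14/73] ≈ [0.6575, 0.1507, 0.1918]
Σpᵢ² = (2304 + 121 + 196)/73² = 2621/5329
Gini = 1 - Σpᵢ² = 1 - 2621/5329 = 0.5082

0.5082


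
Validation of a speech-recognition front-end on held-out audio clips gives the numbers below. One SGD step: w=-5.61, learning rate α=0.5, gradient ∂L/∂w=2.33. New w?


w_new = w - α·∇
= -5.61 - 0.5·2.33
= -5.61 - 1.165
= -6.775

-6.775


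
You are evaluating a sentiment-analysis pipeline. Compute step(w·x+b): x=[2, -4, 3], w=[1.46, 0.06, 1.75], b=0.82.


z = (2)·(1.46) + (-4)·(0.06) + (3)·(1.75) + 0.82
  = 8.75
step(z) = 1 (z≥0)

1


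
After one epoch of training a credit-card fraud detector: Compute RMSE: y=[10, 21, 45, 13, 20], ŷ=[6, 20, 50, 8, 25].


MSE = 92/5 = 18.4
RMSE = √(92/5) = 4.2895

4.2895


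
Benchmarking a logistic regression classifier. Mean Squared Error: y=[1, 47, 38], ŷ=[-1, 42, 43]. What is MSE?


Squared errors: (1+ 1)²=4, (47-42)²=25, (38-43)²=25
Sum = 54
MSE = 54/3 = 18

18


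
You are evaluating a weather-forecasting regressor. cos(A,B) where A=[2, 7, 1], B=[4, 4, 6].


A·B = 2·4 + 7·4 + 1·6 = 42
‖A‖ = √54 = 7.3485, ‖B‖ = √68 = 8.2462
cos = 42/(√54·√68) = 42/√3672 = 0.6931

0.6931


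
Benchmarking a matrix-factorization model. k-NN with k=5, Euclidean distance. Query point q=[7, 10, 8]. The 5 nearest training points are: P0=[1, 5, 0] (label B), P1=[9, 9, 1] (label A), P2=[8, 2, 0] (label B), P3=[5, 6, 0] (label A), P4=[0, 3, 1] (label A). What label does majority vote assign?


d(q,P0) = 11.1803  (label B)
d(q,P1) = 7.3485  (label A)
d(q,P2) = 11.3578  (label B)
d(q,P3) = 9.1652  (label A)
d(q,P4) = 12.1244  (label A)
Votes: A=3, B=2
Majority → A

A


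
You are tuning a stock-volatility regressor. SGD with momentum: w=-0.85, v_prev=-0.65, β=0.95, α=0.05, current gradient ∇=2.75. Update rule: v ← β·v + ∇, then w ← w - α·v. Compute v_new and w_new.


v_new = 0.95·-0.65 + 2.75 = -0.6175 + 2.75 = 2.1325
w_new = -0.85 - 0.05·2.1325 = -0.85 - 0.106625 = -0.956625

v_new=2.1325, w_new=-0.956625


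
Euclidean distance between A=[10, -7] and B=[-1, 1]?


d = √((10+ 1)² + (-7-1)²)
  = √(121 + 64)
  = √185 = 13.6015

13.6015


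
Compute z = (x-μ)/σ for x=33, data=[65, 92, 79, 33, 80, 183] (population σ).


μ = 88.6667, σ = 46.0748
z = (33 - 88.6667)/46.0748 = -1.2082

-1.2082


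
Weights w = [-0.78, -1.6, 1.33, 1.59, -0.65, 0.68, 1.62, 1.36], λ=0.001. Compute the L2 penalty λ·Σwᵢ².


‖w‖₂² = (-0.78)² + (-1.6)² + (1.33)² + (1.59)² + (-0.65)² + (0.68)² + (1.62)² + (1.36)²
     = 0.6084 + 2.56 + 1.7689 + 2.5281 + 0.4225 + 0.4624 + 2.6244 + 1.8496
     = 12.8243
λ·‖w‖₂² = 0.001·12.8243 = 0.012824

0.012824


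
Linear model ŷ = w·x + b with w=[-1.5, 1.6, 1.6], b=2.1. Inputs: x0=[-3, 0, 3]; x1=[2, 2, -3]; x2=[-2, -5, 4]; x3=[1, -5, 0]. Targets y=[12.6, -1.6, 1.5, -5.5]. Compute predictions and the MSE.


ŷ0 = (-1.5)·(-3) + (1.6)·(0) + (1.6)·(3) + 2.1 = 11.4
ŷ1 = (-1.5)·(2) + (1.6)·(2) + (1.6)·(-3) + 2.1 = -2.5
ŷ2 = (-1.5)·(-2) + (1.6)·(-5) + (1.6)·(4) + 2.1 = 3.5
ŷ3 = (-1.5)·(1) + (1.6)·(-5) + (1.6)·(0) + 2.1 = -7.4
errors² = [1.44, 0.81, 4.0, 3.61]
MSE = 9.8600/4 = 2.465

2.465


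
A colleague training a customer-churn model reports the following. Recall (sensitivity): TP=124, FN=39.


Recall = TP/(TP+FN)
= 124/(124+39)
= 124/163 = 76.07%

76.07%


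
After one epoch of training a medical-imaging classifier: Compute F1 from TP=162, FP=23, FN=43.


Precision = 162/185 = 0.8757
Recall = 162/205 = 0.7902
F1 = 2·P·R/(P+R) = 2·TP/(2·TP+FP+FN) = 324/(324+23+43) = 324/390 = 0.8308

0.8308


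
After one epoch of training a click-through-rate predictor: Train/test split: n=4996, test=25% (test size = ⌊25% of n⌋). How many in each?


Test = ⌊4996·25/100⌋ = 1249
Train = 4996 - 1249 = 3747

Train: 3747, Test: 1249


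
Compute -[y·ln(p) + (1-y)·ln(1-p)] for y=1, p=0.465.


BCE = -[y·ln(p) + (1-y)·ln(1-p)]
= -1·ln(0.465) - 0
= -ln(0.465) = 0.7657

0.7657


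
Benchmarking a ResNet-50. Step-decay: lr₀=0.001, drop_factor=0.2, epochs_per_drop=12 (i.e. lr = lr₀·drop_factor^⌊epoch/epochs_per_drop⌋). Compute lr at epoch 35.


n_drops = ⌊35/12⌋ = 2
lr = 0.001·0.2^2 = 0.001·0.04 = 0.00004

0.00004


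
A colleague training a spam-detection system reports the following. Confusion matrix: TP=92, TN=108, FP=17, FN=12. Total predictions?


Total = TP + TN + FP + FN
= 92 + 108 + 17 + 12
= 229
(Predicted positive: 109, predicted negative: 120)

229


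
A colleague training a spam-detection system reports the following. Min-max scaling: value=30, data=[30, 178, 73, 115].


min=30, max=178
(30-30)/(178-30) = 0/148 = 0.0

0.0


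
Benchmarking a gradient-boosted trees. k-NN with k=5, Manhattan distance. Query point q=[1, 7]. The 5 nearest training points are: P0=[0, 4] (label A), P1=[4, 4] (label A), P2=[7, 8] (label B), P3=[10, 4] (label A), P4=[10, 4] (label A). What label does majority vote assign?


d(q,P0) = 4  (label A)
d(q,P1) = 6  (label A)
d(q,P2) = 7  (label B)
d(q,P3) = 12  (label A)
d(q,P4) = 12  (label A)
Votes: A=4, B=1
Majority → A

A


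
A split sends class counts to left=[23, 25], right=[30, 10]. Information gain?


Parent = [53, 35], H_parent = 0.9696
H_left = 0.9987 (n=48), H_right = 0.8113 (n=40)
H_children = (48/88)·0.9987 + (40/88)·0.8113 = 0.9135
IG = 0.9696 - 0.9135 = 0.0561

0.0561


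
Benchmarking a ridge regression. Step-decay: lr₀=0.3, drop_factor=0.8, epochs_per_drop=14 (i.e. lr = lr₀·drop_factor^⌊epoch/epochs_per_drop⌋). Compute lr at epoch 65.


n_drops = ⌊65/14⌋ = 4
lr = 0.3·0.8^4 = 0.3·0.4096 = 0.12288

0.12288


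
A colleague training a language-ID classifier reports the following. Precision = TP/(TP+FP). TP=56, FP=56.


Precision = TP/(TP+FP)
= 56/(56+56)
= 56/112 = 50.0%

50.0%


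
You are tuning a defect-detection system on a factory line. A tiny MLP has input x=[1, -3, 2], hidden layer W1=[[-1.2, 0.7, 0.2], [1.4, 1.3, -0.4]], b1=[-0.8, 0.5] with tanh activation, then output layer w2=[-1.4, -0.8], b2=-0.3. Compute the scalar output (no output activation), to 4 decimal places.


z1[0] = (-1.2)·(1) + (0.7)·(-3) + (0.2)·(2) - 0.8 = -3.7
z1[1] = (1.4)·(1) + (1.3)·(-3) + (-0.4)·(2) + 0.5 = -2.8
h = tanh(z1) = [-0.9988, -0.9926]
output = (-1.4)·(-0.9988) + (-0.8)·(-0.9926) - 0.3 = 1.8924

1.8924


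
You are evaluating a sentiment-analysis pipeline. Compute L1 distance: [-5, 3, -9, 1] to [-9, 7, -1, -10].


d = |-5+ 9| + |3-7| + |-9+ 1| + |1+ 10|
  = 4 + 4 + 8 + 11
  = 27

27


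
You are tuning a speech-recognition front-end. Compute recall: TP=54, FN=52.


Recall = TP/(TP+FN)
= 54/(54+52)
= 54/106 = 50.94%

50.94%


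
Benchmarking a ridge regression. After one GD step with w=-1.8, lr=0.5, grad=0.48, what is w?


w_new = w - α·∇
= -1.8 - 0.5·0.48
= -1.8 - 0.24
= -2.04

-2.04


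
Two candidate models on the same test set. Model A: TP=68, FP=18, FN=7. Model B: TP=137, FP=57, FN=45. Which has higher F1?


Model A: P=68/86=0.7907, R=68/75=0.9067, F1=2PR/(P+R)=2TP/(2TP+FP+FN)=136/161=0.8447
Model B: P=137/194=0.7062, R=137/182=0.7527, F1=2PR/(P+R)=2TP/(2TP+FP+FN)=274/376=0.7287
0.8447 > 0.7287 → Model A

Model A


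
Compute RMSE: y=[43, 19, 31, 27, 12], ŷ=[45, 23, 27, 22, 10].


MSE = 65/5 = 13
RMSE = √(65/5) = 3.6056

3.6056


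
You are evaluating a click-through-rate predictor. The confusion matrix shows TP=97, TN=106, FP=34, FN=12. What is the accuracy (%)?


Accuracy = (TP+TN)/(TP+TN+FP+FN)
= (97+106)/(249)
= 203/249 = 81.53%

81.53%


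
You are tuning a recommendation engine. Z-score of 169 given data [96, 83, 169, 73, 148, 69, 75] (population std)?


μ = 101.8571, σ = 37.15
z = (169 - 101.8571)/37.15 = 1.8073

1.8073


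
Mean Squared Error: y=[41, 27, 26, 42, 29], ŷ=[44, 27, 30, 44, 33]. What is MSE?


Squared errors: (41-44)²=9, (27-27)²=0, (26-30)²=16, (42-44)²=4, (29-33)²=16
Sum = 45
MSE = 45/5 = 9

9


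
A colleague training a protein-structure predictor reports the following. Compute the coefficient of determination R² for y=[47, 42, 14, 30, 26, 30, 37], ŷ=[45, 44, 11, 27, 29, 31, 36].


ȳ = 32.2857
SS_res = Σ(y-ŷ)² = 37
SS_tot = Σ(y-ȳ)² = 717.43
R² = 1 - SS_res/SS_tot = 1 - 0.0516 = 0.9484

0.9484


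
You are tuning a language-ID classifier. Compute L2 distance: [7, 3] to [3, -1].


d = √((7-3)² + (3+ 1)²)
  = √(16 + 16)
  = √32 = 5.6569

5.6569


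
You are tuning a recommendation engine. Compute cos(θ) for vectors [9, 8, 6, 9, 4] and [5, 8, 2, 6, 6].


A·B = 9·5 + 8·8 + 6·2 + 9·6 + 4·6 = 199
‖A‖ = √278 = 16.6733, ‖B‖ = √165 = 12.8452
cos = 199/(√278·√165) = 199/√45870 = 0.9292

0.9292


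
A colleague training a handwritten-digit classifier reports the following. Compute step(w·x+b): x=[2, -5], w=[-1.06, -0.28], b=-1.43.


z = (2)·(-1.06) + (-5)·(-0.28) - 1.43
  = -2.15
step(z) = 0 (z<0)

0


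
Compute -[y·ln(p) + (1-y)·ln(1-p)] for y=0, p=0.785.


BCE = -[y·ln(p) + (1-y)·ln(1-p)]
= -0 - 1·ln(1-0.785)
= -ln(0.215) = 1.5371

1.5371


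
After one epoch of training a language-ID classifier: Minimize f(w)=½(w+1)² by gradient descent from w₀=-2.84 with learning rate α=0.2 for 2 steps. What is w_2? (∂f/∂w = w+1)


step 1: grad = -2.84+1 = -1.84; w = -2.84 - 0.2·(-1.84) = -2.472
step 2: grad = -2.472+1 = -1.472; w = -2.472 - 0.2·(-1.472) = -2.1776

-2.1776


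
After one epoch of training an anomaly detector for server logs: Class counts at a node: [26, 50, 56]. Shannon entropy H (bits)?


Probabilities: [26/132, 50/132, 56/132] ≈ [0.197, 0.3788, 0.4242]
H = -((26/132)·log₂(26/132) + (50/132)·log₂(50/132) + (56/132)·log₂(56/132))
  = 1.517 bits

1.517 bits


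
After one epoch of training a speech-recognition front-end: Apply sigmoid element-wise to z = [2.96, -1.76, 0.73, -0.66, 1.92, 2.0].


σ(2.96) = 1/(1+e^-2.96) = 0.9507
σ(-1.76) = 1/(1+e^1.76) = 0.1468
σ(0.73) = 1/(1+e^-0.73) = 0.6748
σ(-0.66) = 1/(1+e^0.66) = 0.3407
σ(1.92) = 1/(1+e^-1.92) = 0.8721
σ(2.0) = 1/(1+e^-2.0) = 0.8808
result = [0.9507, 0.1468, 0.6748, 0.3407, 0.8721, 0.8808]

[0.9507, 0.1468, 0.6748, 0.3407, 0.8721, 0.8808]


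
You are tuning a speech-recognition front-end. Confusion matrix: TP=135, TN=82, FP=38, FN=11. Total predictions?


Total = TP + TN + FP + FN
= 135 + 82 + 38 + 11
= 266
(Predicted positive: 173, predicted negative: 93)

266


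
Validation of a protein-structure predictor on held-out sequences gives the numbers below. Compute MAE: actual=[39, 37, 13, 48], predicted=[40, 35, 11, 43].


Absolute errors: |39-40|=1, |37-35|=2, |13-11|=2, |48-43|=5
Sum = 10
MAE = 10/4 = 5/2

5/2


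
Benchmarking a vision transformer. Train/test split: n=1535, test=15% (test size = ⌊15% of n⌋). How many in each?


Test = ⌊1535·15/100⌋ = 230
Train = 1535 - 230 = 1305

Train: 1305, Test: 230


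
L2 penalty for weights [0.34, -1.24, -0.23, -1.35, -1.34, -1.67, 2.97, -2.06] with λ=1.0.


‖w‖₂² = (0.34)² + (-1.24)² + (-0.23)² + (-1.35)² + (-1.34)² + (-1.67)² + (2.97)² + (-2.06)²
     = 0.1156 + 1.5376 + 0.0529 + 1.8225 + 1.7956 + 2.7889 + 8.8209 + 4.2436
     = 21.1776
λ·‖w‖₂² = 1.0·21.1776 = 21.1776

21.1776


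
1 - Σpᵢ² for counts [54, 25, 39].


Probabilities: [54/118, 25/118, 39/118] ≈ [0.4576, 0.2119, 0.3305]
Σpᵢ² = (2916 + 625 + 1521)/118² = 5062/13924
Gini = 1 - Σpᵢ² = 1 - 5062/13924 = 0.6365

0.6365


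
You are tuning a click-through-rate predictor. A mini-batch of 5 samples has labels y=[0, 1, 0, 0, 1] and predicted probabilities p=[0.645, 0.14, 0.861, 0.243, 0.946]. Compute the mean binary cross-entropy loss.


L[0] = -ln(1-0.645) = -ln(0.355) = 1.0356
L[1] = -ln(0.14) = 1.9661
L[2] = -ln(1-0.861) = -ln(0.139) = 1.9733
L[3] = -ln(1-0.243) = -ln(0.757) = 0.2784
L[4] = -ln(0.946) = 0.0555
mean = (1.0356 + 1.9661 + 1.9733 + 0.2784 + 0.0555)/5 = 1.0618

1.0618


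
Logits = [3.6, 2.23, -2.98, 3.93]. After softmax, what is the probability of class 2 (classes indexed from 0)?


Exponentials: e^3.6=36.5982, e^2.23=9.2999, e^-2.98=0.0508, e^3.93=50.907
Sum = 96.8559
Softmax = [0.3779, 0.096, 0.0005, 0.5256]
p[2] = 0.0508/96.8559 = 0.0005

0.0005


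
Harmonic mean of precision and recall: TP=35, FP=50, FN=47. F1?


Precision = 35/85 = 0.4118
Recall = 35/82 = 0.4268
F1 = 2·P·R/(P+R) = 2·TP/(2·TP+FP+FN) = 70/(70+50+47) = 70/167 = 0.4192

0.4192


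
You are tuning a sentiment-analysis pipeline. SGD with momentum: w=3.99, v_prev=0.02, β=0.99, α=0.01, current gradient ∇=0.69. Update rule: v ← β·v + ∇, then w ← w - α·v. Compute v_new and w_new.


v_new = 0.99·0.02 + 0.69 = 0.0198 + 0.69 = 0.7098
w_new = 3.99 - 0.01·0.7098 = 3.99 - 0.007098 = 3.982902

v_new=0.7098, w_new=3.982902


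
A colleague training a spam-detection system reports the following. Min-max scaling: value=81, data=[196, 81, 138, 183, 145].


min=81, max=196
(81-81)/(196-81) = 0/115 = 0.0

0.0


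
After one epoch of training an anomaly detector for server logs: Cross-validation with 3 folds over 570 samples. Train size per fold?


Fold size = 570/3 = 190
Training per fold = 570 - 190 = 380

380


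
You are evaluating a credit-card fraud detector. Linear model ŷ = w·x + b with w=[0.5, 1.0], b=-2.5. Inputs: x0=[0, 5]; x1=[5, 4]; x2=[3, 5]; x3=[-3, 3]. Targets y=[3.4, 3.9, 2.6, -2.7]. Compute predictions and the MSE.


ŷ0 = (0.5)·(0) + (1.0)·(5) - 2.5 = 2.5
ŷ1 = (0.5)·(5) + (1.0)·(4) - 2.5 = 4.0
ŷ2 = (0.5)·(3) + (1.0)·(5) - 2.5 = 4.0
ŷ3 = (0.5)·(-3) + (1.0)·(3) - 2.5 = -1.0
errors² = [0.81, 0.01, 1.96, 2.89]
MSE = 5.6700/4 = 1.4175

1.4175


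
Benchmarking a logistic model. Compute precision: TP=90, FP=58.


Precision = TP/(TP+FP)
= 90/(90+58)
= 90/148 = 60.81%

60.81%


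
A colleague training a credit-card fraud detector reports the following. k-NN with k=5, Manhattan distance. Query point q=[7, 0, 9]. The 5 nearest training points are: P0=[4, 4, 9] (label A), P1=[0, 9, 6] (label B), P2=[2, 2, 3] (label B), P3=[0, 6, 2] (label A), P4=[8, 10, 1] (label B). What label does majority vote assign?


d(q,P0) = 7  (label A)
d(q,P1) = 19  (label B)
d(q,P2) = 13  (label B)
d(q,P3) = 20  (label A)
d(q,P4) = 19  (label B)
Votes: A=2, B=3
Majority → B

B


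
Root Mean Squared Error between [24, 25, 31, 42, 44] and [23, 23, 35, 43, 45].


MSE = 23/5 = 4.6
RMSE = √(23/5) = 2.1448

2.1448


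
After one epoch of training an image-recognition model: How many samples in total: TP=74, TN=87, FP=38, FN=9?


Total = TP + TN + FP + FN
= 74 + 87 + 38 + 9
= 208
(Predicted positive: 112, predicted negative: 96)

208


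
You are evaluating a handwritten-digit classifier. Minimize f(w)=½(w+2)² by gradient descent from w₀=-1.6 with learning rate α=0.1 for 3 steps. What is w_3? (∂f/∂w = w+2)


step 1: grad = -1.6+2 = 0.4; w = -1.6 - 0.1·(0.4) = -1.64
step 2: grad = -1.64+2 = 0.36; w = -1.64 - 0.1·(0.36) = -1.676
step 3: grad = -1.676+2 = 0.324; w = -1.676 - 0.1·(0.324) = -1.7084

-1.7084


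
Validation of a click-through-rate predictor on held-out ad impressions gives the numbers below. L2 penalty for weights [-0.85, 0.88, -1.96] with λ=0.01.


‖w‖₂² = (-0.85)² + (0.88)² + (-1.96)²
     = 0.7225 + 0.7744 + 3.8416
     = 5.3385
λ·‖w‖₂² = 0.01·5.3385 = 0.053385

0.053385


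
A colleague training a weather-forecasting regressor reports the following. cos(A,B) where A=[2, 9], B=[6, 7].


A·B = 2·6 + 9·7 = 75
‖A‖ = √85 = 9.2195, ‖B‖ = √85 = 9.2195
cos = 75/(√85·√85) = 75/√7225 = 0.8824

0.8824


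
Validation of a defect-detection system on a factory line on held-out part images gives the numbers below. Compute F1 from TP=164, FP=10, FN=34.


Precision = 164/174 = 0.9425
Recall = 164/198 = 0.8283
F1 = 2·P·R/(P+R) = 2·TP/(2·TP+FP+FN) = 328/(328+10+34) = 328/372 = 0.8817

0.8817


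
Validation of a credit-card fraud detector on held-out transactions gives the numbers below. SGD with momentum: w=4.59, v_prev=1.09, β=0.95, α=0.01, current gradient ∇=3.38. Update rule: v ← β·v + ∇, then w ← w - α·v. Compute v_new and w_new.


v_new = 0.95·1.09 + 3.38 = 1.0355 + 3.38 = 4.4155
w_new = 4.59 - 0.01·4.4155 = 4.59 - 0.044155 = 4.545845

v_new=4.4155, w_new=4.545845


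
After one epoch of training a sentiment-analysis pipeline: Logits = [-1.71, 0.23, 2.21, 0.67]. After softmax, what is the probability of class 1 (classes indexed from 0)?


Exponentials: e^-1.71=0.1809, e^0.23=1.2586, e^2.21=9.1157, e^0.67=1.9542
Sum = 12.5094
Softmax = [0.0145, 0.1006, 0.7287, 0.1562]
p[1] = 1.2586/12.5094 = 0.1006

0.1006


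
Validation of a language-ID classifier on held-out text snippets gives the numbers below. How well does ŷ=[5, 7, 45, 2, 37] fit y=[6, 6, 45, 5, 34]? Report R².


ȳ = 19.2
SS_res = Σ(y-ŷ)² = 20
SS_tot = Σ(y-ȳ)² = 1434.8
R² = 1 - SS_res/SS_tot = 1 - 0.0139 = 0.9861

0.9861


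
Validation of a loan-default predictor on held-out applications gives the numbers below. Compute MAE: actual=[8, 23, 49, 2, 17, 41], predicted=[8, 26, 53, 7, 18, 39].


Absolute errors: |8-8|=0, |23-26|=3, |49-53|=4, |2-7|=5, |17-18|=1, |41-39|=2
Sum = 15
MAE = 15/6 = 5/2

5/2


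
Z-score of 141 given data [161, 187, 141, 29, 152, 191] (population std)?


μ = 143.5, σ = 54.2271
z = (141 - 143.5)/54.2271 = -0.0461

-0.0461


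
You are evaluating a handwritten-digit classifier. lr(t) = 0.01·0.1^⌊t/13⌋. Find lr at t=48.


n_drops = ⌊48/13⌋ = 3
lr = 0.01·0.1^3 = 0.01·0.001 = 0.00001

0.00001


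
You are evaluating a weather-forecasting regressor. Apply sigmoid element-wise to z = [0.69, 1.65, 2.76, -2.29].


σ(0.69) = 1/(1+e^-0.69) = 0.666
σ(1.65) = 1/(1+e^-1.65) = 0.8389
σ(2.76) = 1/(1+e^-2.76) = 0.9405
σ(-2.29) = 1/(1+e^2.29) = 0.092
result = [0.666, 0.8389, 0.9405, 0.092]

[0.666, 0.8389, 0.9405, 0.092]


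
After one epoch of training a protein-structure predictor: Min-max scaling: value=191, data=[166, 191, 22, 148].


min=22, max=191
(191-22)/(191-22) = 169/169 = 1.0

1.0


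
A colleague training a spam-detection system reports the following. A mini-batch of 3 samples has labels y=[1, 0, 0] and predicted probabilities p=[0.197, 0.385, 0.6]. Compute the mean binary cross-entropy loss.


L[0] = -ln(0.197) = 1.6246
L[1] = -ln(1-0.385) = -ln(0.615) = 0.4861
L[2] = -ln(1-0.6) = -ln(0.4) = 0.9163
mean = (1.6246 + 0.4861 + 0.9163)/3 = 1.009

1.009


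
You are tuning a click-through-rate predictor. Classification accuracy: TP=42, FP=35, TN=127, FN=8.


Accuracy = (TP+TN)/(TP+TN+FP+FN)
= (42+127)/(212)
= 169/212 = 79.72%

79.72%


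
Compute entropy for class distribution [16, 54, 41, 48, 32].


Probabilities: [16/191, 54/191, 41/191, 48/191, 32/191] ≈ [0.0838, 0.2827, 0.2147, 0.2513, 0.1675]
H = -((16/191)·log₂(16/191) + (54/191)·log₂(54/191) + (41/191)·log₂(41/191) + (48/191)·log₂(48/191) + (32/191)·log₂(32/191))
  = 2.224 bits

2.224 bits


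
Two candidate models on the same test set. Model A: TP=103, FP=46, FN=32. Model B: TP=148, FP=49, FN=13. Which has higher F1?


Model A: P=103/149=0.6913, R=103/135=0.763, F1=2PR/(P+R)=2TP/(2TP+FP+FN)=206/284=0.7254
Model B: P=148/197=0.7513, R=148/161=0.9193, F1=2PR/(P+R)=2TP/(2TP+FP+FN)=296/358=0.8268
0.7254 < 0.8268 → Model B

Model B


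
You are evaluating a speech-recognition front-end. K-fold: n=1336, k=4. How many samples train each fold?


Fold size = 1336/4 = 334
Training per fold = 1336 - 334 = 1002

1002


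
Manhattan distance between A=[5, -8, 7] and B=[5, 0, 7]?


d = |5-5| + |-8-0| + |7-7|
  = 0 + 8 + 0
  = 8

8


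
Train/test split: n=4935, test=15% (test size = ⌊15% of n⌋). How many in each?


Test = ⌊4935·15/100⌋ = 740
Train = 4935 - 740 = 4195

Train: 4195, Test: 740


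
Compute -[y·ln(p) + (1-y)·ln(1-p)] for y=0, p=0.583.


BCE = -[y·ln(p) + (1-y)·ln(1-p)]
= -0 - 1·ln(1-0.583)
= -ln(0.417) = 0.8747

0.8747


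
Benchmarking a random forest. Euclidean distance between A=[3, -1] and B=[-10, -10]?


d = √((3+ 10)² + (-1+ 10)²)
  = √(169 + 81)
  = √250 = 15.8114

15.8114


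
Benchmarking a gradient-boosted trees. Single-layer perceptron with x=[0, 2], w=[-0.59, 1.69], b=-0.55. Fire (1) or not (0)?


z = (0)·(-0.59) + (2)·(1.69) - 0.55
  = 2.83
step(z) = 1 (z≥0)

1


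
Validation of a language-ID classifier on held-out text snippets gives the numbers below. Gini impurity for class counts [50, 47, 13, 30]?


Probabilities: [50/140, 47/140, 13/140, 30/140] ≈ [0.3571, 0.3357, 0.0929, 0.2143]
Σpᵢ² = (2500 + 2209 + 169 + 900)/140² = 5778/19600
Gini = 1 - Σpᵢ² = 1 - 5778/19600 = 0.7052

0.7052


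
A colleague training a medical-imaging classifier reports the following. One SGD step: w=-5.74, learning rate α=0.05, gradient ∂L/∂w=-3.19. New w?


w_new = w - α·∇
= -5.74 - 0.05·-3.19
= -5.74 + 0.1595
= -5.5805

-5.5805


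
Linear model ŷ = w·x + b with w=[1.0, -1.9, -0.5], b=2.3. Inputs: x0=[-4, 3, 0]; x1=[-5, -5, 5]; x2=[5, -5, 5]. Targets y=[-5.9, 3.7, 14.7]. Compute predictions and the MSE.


ŷ0 = (1.0)·(-4) + (-1.9)·(3) + (-0.5)·(0) + 2.3 = -7.4
ŷ1 = (1.0)·(-5) + (-1.9)·(-5) + (-0.5)·(5) + 2.3 = 4.3
ŷ2 = (1.0)·(5) + (-1.9)·(-5) + (-0.5)·(5) + 2.3 = 14.3
errors² = [2.25, 0.36, 0.16]
MSE = 2.7700/3 = 0.9233

0.9233


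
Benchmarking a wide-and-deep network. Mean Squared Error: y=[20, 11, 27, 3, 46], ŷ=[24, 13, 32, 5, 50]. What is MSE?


Squared errors: (20-24)²=16, (11-13)²=4, (27-32)²=25, (3-5)²=4, (46-50)²=16
Sum = 65
MSE = 65/5 = 13

13


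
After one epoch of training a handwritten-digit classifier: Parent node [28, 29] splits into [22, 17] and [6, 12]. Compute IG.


Parent = [28, 29], H_parent = 0.9998
H_left = 0.9881 (n=39), H_right = 0.9183 (n=18)
H_children = (39/57)·0.9881 + (18/57)·0.9183 = 0.9661
IG = 0.9998 - 0.9661 = 0.0337

0.0337


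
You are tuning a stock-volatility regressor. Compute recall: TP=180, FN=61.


Recall = TP/(TP+FN)
= 180/(180+61)
= 180/241 = 74.69%

74.69%


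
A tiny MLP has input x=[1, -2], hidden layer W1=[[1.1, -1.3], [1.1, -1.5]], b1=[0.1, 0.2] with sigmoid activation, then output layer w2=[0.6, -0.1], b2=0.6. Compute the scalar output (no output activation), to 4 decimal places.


z1[0] = (1.1)·(1) + (-1.3)·(-2) + 0.1 = 3.8
z1[1] = (1.1)·(1) + (-1.5)·(-2) + 0.2 = 4.3
h = sigmoid(z1) = [0.9781, 0.9866]
output = (0.6)·(0.9781) + (-0.1)·(0.9866) + 0.6 = 1.0882

1.0882


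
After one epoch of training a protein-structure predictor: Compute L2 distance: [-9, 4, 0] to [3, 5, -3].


d = √((-9-3)² + (4-5)² + (0+ 3)²)
  = √(144 + 1 + 9)
  = √154 = 12.4097

12.4097


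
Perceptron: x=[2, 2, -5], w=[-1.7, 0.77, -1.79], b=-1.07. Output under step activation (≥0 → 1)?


z = (2)·(-1.7) + (2)·(0.77) + (-5)·(-1.79) - 1.07
  = 6.02
step(z) = 1 (z≥0)

1


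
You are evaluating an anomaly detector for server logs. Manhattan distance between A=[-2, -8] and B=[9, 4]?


d = |-2-9| + |-8-4|
  = 11 + 12
  = 23

23


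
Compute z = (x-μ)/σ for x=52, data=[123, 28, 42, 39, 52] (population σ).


μ = 56.8, σ = 33.9729
z = (52 - 56.8)/33.9729 = -0.1413

-0.1413


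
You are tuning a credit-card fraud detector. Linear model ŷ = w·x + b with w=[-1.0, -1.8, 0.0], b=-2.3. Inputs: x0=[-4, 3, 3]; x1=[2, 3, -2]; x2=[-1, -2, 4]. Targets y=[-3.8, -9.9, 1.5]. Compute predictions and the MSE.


ŷ0 = (-1.0)·(-4) + (-1.8)·(3) + (0.0)·(3) - 2.3 = -3.7
ŷ1 = (-1.0)·(2) + (-1.8)·(3) + (0.0)·(-2) - 2.3 = -9.7
ŷ2 = (-1.0)·(-1) + (-1.8)·(-2) + (0.0)·(4) - 2.3 = 2.3
errors² = [0.01, 0.04, 0.64]
MSE = 0.6900/3 = 0.23

0.23


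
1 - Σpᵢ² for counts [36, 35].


Probabilities: [36/71, 35/71] ≈ [0.507, 0.493]
Σpᵢ² = (1296 + 1225)/71² = 2521/5041
Gini = 1 - Σpᵢ² = 1 - 2521/5041 = 0.4999

0.4999


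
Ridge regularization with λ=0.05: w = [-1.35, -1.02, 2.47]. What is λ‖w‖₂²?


‖w‖₂² = (-1.35)² + (-1.02)² + (2.47)²
     = 1.8225 + 1.0404 + 6.1009
     = 8.9638
λ·‖w‖₂² = 0.05·8.9638 = 0.44819

0.44819


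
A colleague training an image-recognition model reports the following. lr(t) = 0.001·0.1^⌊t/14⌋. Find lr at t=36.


n_drops = ⌊36/14⌋ = 2
lr = 0.001·0.1^2 = 0.001·0.01 = 0.00001

0.00001


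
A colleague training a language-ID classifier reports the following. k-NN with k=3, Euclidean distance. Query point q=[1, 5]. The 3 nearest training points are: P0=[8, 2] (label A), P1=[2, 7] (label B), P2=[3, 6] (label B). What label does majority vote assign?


d(q,P0) = 7.6158  (label A)
d(q,P1) = 2.2361  (label B)
d(q,P2) = 2.2361  (label B)
Votes: A=1, B=2
Majority → B

B


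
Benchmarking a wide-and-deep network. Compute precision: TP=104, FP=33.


Precision = TP/(TP+FP)
= 104/(104+33)
= 104/137 = 75.91%

75.91%


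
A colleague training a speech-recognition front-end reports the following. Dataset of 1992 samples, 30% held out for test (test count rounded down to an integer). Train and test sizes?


Test = ⌊1992·30/100⌋ = 597
Train = 1992 - 597 = 1395

Train: 1395, Test: 597


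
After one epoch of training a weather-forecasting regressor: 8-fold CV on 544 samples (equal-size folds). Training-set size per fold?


Fold size = 544/8 = 68
Training per fold = 544 - 68 = 476

476
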